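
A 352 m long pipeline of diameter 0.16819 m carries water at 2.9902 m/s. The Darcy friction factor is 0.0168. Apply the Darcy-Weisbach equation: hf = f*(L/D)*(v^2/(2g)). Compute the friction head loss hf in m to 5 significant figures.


hf = 0.0168 * (352/0.16819) * (2.9902^2 / (2*9.81))
hf = 16.023 m
Therefore the friction head loss hf = 16.023 m.


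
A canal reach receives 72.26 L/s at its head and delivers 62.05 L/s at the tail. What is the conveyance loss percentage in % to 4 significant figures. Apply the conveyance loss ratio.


Approach: apply the conveyance loss ratio, loss% = ((Q_head - Q_tail)/Q_head)*100.
loss = ((72.26 - 62.05)/72.26)*100 = 14.13 %
Therefore the conveyance loss percentage = 14.13 %.


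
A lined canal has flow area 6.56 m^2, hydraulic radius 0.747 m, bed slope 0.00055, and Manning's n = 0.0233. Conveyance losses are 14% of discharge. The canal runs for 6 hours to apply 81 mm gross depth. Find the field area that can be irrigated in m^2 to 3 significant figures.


Approach: apply Manning's equation with a conveyance and depth budget, Q = (1/n)*A*R^(2/3)*S^(1/2); Q_field = Q*(1-loss); Area = Q_field*t/(d/1000).
Step 1 — canal discharge (Manning's equation):
  Q = (1/0.0233) * 6.56 * 0.747^(2/3) * 0.00055^(1/2) = 5.4360 m^3/s
Step 2 — delivered flow: Q_field = 5.4360*(1 - 14/100) = 4.6749 m^3/s
Step 3 — volume delivered: V = 4.6749 * 6*3600 = 100980 m^3
Step 4 — area served: A = V / (depth/1000) = 100980 / 0.081 = 1250000 m^2
Therefore the field area that can be irrigated = 1250000 m^2.


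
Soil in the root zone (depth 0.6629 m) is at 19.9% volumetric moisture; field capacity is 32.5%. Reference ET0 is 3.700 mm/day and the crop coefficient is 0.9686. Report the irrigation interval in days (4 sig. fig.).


Approach: apply soil-water budget scheduling, SMD = (FC-theta)/100*depth*1000; ETc = ET0*Kc; interval = SMD/ETc.
Step 1 — soil moisture deficit:
  SMD = (32.5 - 19.9)/100 * 0.6629 * 1000 = 83.5254 mm
Step 2 — daily crop ET (ETc = ET0*Kc):
  ETc = 3.700 * 0.9686 = 3.58382 mm/day
Step 3 — irrigation interval (SMD/ETc):
  interval = 83.5254 / 3.58382 = 23.31 days
Therefore the irrigation interval = 23.31 days.


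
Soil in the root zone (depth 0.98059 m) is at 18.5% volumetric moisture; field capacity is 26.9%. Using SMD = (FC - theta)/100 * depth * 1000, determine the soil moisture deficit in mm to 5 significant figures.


SMD = (26.9 - 18.5)/100 * 0.98059 * 1000 = 82.370 mm
Therefore the soil moisture deficit = 82.370 mm.


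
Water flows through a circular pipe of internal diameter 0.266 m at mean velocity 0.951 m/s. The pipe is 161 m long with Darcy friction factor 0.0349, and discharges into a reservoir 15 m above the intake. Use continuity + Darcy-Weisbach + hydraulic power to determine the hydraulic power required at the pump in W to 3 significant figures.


Approach: apply continuity + Darcy-Weisbach + hydraulic power, Q = A*v; hf = f*(L/D)*(v^2/(2g)); H = static + hf; P = rho*g*Q*H.
Step 1 — flow rate (continuity, Q = A*v):
  A = pi*(0.266/2)^2 = 0.055572 m^2
  Q = 0.055572 * 0.951 = 0.052849 m^3/s
Step 2 — friction head loss (Darcy-Weisbach):
  hf = 0.0349 * (161/0.266) * (0.951^2 / (2*9.81))
  hf = 0.97371 m
Step 3 — total head: H = 15 + 0.97371 = 15.974 m
Step 4 — hydraulic power (P = rho*g*Q*H):
  P = 1000 * 9.81 * 0.052849 * 15.974 = 8280 W
Therefore the hydraulic power required at the pump = 8280 W.


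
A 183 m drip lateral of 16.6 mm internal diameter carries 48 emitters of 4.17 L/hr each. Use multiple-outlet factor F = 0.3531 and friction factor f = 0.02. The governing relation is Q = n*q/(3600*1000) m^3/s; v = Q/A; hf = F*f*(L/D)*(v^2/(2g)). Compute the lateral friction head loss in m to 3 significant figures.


Q = 48*4.17/(3600*1000) = 5.5600e-05 m^3/s
A = pi*(16.6e-3/2)^2 = 2.1642e-04 m^2, so v = Q/A = 0.25690 m/s
hf = 0.3531*0.02*(183/0.0166)*(0.25690^2/(2*9.81)) = 0.262 m
Therefore the lateral friction head loss = 0.262 m.


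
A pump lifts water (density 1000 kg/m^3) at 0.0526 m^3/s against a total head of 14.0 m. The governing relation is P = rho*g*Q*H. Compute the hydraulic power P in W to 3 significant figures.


P = 1000 * 9.81 * 0.0526 * 14.0 = 7220 W
Therefore the hydraulic power P = 7220 W.


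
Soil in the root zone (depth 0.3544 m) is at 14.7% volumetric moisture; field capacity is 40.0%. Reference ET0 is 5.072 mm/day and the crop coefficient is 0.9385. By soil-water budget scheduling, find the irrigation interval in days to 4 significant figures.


Approach: apply soil-water budget scheduling, SMD = (FC-theta)/100*depth*1000; ETc = ET0*Kc; interval = SMD/ETc.
Step 1 — soil moisture deficit:
  SMD = (40.0 - 14.7)/100 * 0.3544 * 1000 = 89.6632 mm
Step 2 — daily crop ET (ETc = ET0*Kc):
  ETc = 5.072 * 0.9385 = 4.76007 mm/day
Step 3 — irrigation interval (SMD/ETc):
  interval = 89.6632 / 4.76007 = 18.84 days
Therefore the irrigation interval = 18.84 days.


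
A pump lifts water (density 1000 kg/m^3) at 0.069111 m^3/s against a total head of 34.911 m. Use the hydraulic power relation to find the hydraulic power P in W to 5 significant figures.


Approach: apply the hydraulic power relation, P = rho*g*Q*H.
P = 1000 * 9.81 * 0.069111 * 34.911 = 23669 W
Therefore the hydraulic power P = 23669 W.


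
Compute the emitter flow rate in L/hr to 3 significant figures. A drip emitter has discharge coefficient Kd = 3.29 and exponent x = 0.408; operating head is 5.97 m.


Approach: apply the emitter characteristic equation, q = Kd * h^x.
q = 3.29 * 5.97^0.408 = 6.82 L/hr
Therefore the emitter flow rate = 6.82 L/hr.


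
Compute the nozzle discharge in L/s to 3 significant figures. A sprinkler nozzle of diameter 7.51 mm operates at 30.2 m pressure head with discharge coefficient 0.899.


Approach: apply the orifice equation, Q = Cd*A*sqrt(2*g*h), A = pi*(d/2)^2.
A = pi*(7.51e-3/2)^2 = 4.4297e-05 m^2
Q = 0.899 * 4.4297e-05 * sqrt(2*9.81*30.2) * 1000 = 0.969 L/s
Therefore the nozzle discharge = 0.969 L/s.


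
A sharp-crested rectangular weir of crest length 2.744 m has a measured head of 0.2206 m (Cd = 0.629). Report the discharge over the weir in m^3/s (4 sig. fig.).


Approach: apply the rectangular weir equation, Q = (2/3)*Cd*L*sqrt(2g)*H^1.5.
Q = (2/3)*0.629*2.744*sqrt(2*9.81)*0.2206^1.5 = 0.5281 m^3/s
Therefore the discharge over the weir = 0.5281 m^3/s.


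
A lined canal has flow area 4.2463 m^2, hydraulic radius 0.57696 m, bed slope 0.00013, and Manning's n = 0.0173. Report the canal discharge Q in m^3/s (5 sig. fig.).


Approach: apply Manning's equation, Q = (1/n)*A*R^(2/3)*S^(1/2).
Q = (1/0.0173) * 4.2463 * 0.57696^(2/3) * 0.00013^(1/2) = 1.9395 m^3/s
Therefore the canal discharge Q = 1.9395 m^3/s.


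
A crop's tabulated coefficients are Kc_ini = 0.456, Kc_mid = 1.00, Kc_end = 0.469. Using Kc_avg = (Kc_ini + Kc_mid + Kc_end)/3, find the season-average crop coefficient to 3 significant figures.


Kc_avg = (0.456 + 1.00 + 0.469)/3 = 0.642
Therefore the season-average crop coefficient = 0.642.


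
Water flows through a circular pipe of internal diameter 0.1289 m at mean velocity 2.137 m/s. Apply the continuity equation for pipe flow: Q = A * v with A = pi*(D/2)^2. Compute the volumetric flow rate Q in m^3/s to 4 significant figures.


A = pi*(0.1289/2)^2 = 0.0130496 m^2
Q = 0.0130496 * 2.137 = 0.02789 m^3/s
Therefore the volumetric flow rate Q = 0.02789 m^3/s.


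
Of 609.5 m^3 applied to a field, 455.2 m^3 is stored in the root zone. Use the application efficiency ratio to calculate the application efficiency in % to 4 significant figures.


Approach: apply the application efficiency ratio, Ea = (stored/applied)*100.
Ea = (455.2/609.5)*100 = 74.68 %
Therefore the application efficiency = 74.68 %.


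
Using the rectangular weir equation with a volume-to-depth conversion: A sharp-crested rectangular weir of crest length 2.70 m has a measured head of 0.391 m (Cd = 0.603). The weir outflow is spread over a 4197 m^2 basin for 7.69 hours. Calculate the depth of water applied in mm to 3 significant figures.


Approach: apply the rectangular weir equation with a volume-to-depth conversion, Q = (2/3)*Cd*L*sqrt(2g)*H^1.5; d = Q*t/A * 1000.
Step 1 — weir discharge:
  Q = (2/3)*0.603*2.70*sqrt(2*9.81)*0.391^1.5 = 1.1755 m^3/s
Step 2 — volume: V = 1.1755 * 7.69*3600 = 32541 m^3
Step 3 — depth: d = V/A * 1000 = 32541/4197 * 1000 = 7750 mm
Therefore the depth of water applied = 7750 mm.


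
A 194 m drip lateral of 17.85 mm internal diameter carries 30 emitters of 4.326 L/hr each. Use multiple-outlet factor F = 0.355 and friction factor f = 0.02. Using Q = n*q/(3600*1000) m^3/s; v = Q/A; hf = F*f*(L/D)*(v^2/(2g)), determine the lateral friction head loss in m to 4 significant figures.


Q = 30*4.326/(3600*1000) = 3.60500e-05 m^3/s
A = pi*(17.85e-3/2)^2 = 2.50246e-04 m^2, so v = Q/A = 0.144059 m/s
hf = 0.355*0.02*(194/0.01785)*(0.144059^2/(2*9.81)) = 0.08162 m
Therefore the lateral friction head loss = 0.08162 m.


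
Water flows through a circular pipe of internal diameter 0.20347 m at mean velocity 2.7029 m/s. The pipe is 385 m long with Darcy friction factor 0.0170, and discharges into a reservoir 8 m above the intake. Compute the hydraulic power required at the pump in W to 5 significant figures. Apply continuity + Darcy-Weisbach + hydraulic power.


Approach: apply continuity + Darcy-Weisbach + hydraulic power, Q = A*v; hf = f*(L/D)*(v^2/(2g)); H = static + hf; P = rho*g*Q*H.
Step 1 — flow rate (continuity, Q = A*v):
  A = pi*(0.20347/2)^2 = 0.03251552 m^2
  Q = 0.03251552 * 2.7029 = 0.08788619 m^3/s
Step 2 — friction head loss (Darcy-Weisbach):
  hf = 0.0170 * (385/0.20347) * (2.7029^2 / (2*9.81))
  hf = 11.97761 m
Step 3 — total head: H = 8 + 11.97761 = 19.97761 m
Step 4 — hydraulic power (P = rho*g*Q*H):
  P = 1000 * 9.81 * 0.08788619 * 19.97761 = 17224 W
Therefore the hydraulic power required at the pump = 17224 W.


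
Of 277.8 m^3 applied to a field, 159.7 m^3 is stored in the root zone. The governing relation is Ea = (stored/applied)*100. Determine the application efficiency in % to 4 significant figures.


Ea = (159.7/277.8)*100 = 57.49 %
Therefore the application efficiency = 57.49 %.


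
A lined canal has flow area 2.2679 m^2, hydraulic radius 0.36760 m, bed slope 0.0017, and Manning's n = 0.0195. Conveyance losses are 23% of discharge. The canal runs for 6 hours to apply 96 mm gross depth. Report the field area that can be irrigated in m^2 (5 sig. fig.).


Approach: apply Manning's equation with a conveyance and depth budget, Q = (1/n)*A*R^(2/3)*S^(1/2); Q_field = Q*(1-loss); Area = Q_field*t/(d/1000).
Step 1 — canal discharge (Manning's equation):
  Q = (1/0.0195) * 2.2679 * 0.36760^(2/3) * 0.0017^(1/2) = 2.460731 m^3/s
Step 2 — delivered flow: Q_field = 2.460731*(1 - 23/100) = 1.894763 m^3/s
Step 3 — volume delivered: V = 1.894763 * 6*3600 = 40926.87 m^3
Step 4 — area served: A = V / (depth/1000) = 40926.87 / 0.096 = 426320 m^2
Therefore the field area that can be irrigated = 426320 m^2.


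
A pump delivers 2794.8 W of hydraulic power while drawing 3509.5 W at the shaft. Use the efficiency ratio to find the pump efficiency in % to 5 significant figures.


Approach: apply the efficiency ratio, eta = (P_out/P_in)*100.
eta = (2794.8 / 3509.5) * 100 = 79.635 %
Therefore the pump efficiency = 79.635 %.


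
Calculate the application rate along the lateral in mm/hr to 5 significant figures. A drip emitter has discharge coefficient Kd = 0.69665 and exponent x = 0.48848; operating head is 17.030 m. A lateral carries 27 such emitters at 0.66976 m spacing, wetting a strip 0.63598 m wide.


Approach: apply the emitter equation with a lateral mass balance, q = Kd*h^x; Q = n*q; rate = Q/(n*spacing*width).
Step 1 — single emitter flow (q = Kd*h^x):
  q = 0.69665 * 17.030^0.48848 = 2.782521 L/hr
Step 2 — total lateral flow: Q = 27 * 2.782521 = 75.12805 L/hr
Step 3 — wetted area: A = 27 * 0.66976 * 0.63598 = 11.50076 m^2
Step 4 — application rate: Q/A = 75.12805/11.50076 = 6.5324 mm/hr
Therefore the application rate along the lateral = 6.5324 mm/hr.


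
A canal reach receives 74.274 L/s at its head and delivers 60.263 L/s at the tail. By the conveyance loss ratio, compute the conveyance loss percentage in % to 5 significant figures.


Approach: apply the conveyance loss ratio, loss% = ((Q_head - Q_tail)/Q_head)*100.
loss = ((74.274 - 60.263)/74.274)*100 = 18.864 %
Therefore the conveyance loss percentage = 18.864 %.


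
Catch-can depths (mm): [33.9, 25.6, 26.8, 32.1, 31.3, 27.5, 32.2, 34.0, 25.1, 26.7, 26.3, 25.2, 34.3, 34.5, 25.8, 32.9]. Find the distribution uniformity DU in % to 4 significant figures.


Approach: apply the low-quarter distribution uniformity, DU = (mean of lowest quarter of readings / overall mean)*100.
sorted lowest 4 of 16: [25.1, 25.2, 25.6, 25.8] -> mean = 25.4250 mm
overall mean = 29.6375 mm
DU = (25.4250/29.6375)*100 = 85.79 %
Therefore the distribution uniformity DU = 85.79 %.


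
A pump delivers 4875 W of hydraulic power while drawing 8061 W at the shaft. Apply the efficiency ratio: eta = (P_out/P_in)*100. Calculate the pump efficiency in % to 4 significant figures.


eta = (4875 / 8061) * 100 = 60.48 %
Therefore the pump efficiency = 60.48 %.


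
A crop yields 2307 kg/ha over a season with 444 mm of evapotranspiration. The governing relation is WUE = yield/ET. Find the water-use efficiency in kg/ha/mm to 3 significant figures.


WUE = 2307 / 444 = 5.20 kg/ha/mm
Therefore the water-use efficiency = 5.20 kg/ha/mm.


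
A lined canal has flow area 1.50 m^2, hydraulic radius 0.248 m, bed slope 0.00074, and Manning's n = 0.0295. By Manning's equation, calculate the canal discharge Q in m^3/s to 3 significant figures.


Approach: apply Manning's equation, Q = (1/n)*A*R^(2/3)*S^(1/2).
Q = (1/0.0295) * 1.50 * 0.248^(2/3) * 0.00074^(1/2) = 0.546 m^3/s
Therefore the canal discharge Q = 0.546 m^3/s.


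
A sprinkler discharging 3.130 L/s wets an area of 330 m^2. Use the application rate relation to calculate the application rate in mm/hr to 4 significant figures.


Approach: apply the application rate relation, rate = (Q/A)*3600.
rate = (3.130 / 330) * 3600 = 34.15 mm/hr
Therefore the application rate = 34.15 mm/hr.


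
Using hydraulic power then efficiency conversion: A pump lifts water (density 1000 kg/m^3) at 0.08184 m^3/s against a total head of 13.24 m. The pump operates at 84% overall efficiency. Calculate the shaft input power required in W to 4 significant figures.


Approach: apply hydraulic power then efficiency conversion, P = rho*g*Q*H; P_in = P/eta.
Step 1 — hydraulic power (P = rho*g*Q*H):
  P = 1000 * 9.81 * 0.08184 * 13.24 = 10629.7 W
Step 2 — input power: P_in = P/eta = 10629.7 / 0.84 = 12650 W
Therefore the shaft input power required = 12650 W.


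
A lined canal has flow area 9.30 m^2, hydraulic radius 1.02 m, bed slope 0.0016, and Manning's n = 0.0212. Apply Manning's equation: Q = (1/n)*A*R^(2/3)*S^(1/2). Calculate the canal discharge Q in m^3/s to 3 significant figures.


Q = (1/0.0212) * 9.30 * 1.02^(2/3) * 0.0016^(1/2) = 17.8 m^3/s
Therefore the canal discharge Q = 17.8 m^3/s.


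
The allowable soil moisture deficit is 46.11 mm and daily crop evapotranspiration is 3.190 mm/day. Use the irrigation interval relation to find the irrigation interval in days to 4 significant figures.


Approach: apply the irrigation interval relation, interval = SMD / ETc.
interval = 46.11 / 3.190 = 14.45 days
Therefore the irrigation interval = 14.45 days.


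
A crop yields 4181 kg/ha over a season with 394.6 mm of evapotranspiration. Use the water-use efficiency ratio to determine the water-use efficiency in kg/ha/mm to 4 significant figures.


Approach: apply the water-use efficiency ratio, WUE = yield/ET.
WUE = 4181 / 394.6 = 10.60 kg/ha/mm
Therefore the water-use efficiency = 10.60 kg/ha/mm.


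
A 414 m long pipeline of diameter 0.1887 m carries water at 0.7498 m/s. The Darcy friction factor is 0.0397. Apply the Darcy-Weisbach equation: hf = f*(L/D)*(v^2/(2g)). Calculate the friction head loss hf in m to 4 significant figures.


hf = 0.0397 * (414/0.1887) * (0.7498^2 / (2*9.81))
hf = 2.496 m
Therefore the friction head loss hf = 2.496 m.


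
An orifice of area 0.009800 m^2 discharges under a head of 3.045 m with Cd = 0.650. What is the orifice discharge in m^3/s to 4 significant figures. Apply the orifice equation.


Approach: apply the orifice equation, Q = Cd*A*sqrt(2*g*h).
Q = 0.650 * 0.009800 * sqrt(2*9.81*3.045) = 0.04924 m^3/s
Therefore the orifice discharge = 0.04924 m^3/s.


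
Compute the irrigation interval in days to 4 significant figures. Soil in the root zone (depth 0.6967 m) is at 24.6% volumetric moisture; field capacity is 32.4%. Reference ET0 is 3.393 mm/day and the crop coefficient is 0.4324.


Approach: apply soil-water budget scheduling, SMD = (FC-theta)/100*depth*1000; ETc = ET0*Kc; interval = SMD/ETc.
Step 1 — soil moisture deficit:
  SMD = (32.4 - 24.6)/100 * 0.6967 * 1000 = 54.3426 mm
Step 2 — daily crop ET (ETc = ET0*Kc):
  ETc = 3.393 * 0.4324 = 1.46713 mm/day
Step 3 — irrigation interval (SMD/ETc):
  interval = 54.3426 / 1.46713 = 37.04 days
Therefore the irrigation interval = 37.04 days.


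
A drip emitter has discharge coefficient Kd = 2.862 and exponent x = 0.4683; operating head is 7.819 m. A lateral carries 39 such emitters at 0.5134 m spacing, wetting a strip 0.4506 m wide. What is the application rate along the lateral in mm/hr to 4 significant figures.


Approach: apply the emitter equation with a lateral mass balance, q = Kd*h^x; Q = n*q; rate = Q/(n*spacing*width).
Step 1 — single emitter flow (q = Kd*h^x):
  q = 2.862 * 7.819^0.4683 = 7.49777 L/hr
Step 2 — total lateral flow: Q = 39 * 7.49777 = 292.413 L/hr
Step 3 — wetted area: A = 39 * 0.5134 * 0.4506 = 9.02218 m^2
Step 4 — application rate: Q/A = 292.413/9.02218 = 32.41 mm/hr
Therefore the application rate along the lateral = 32.41 mm/hr.


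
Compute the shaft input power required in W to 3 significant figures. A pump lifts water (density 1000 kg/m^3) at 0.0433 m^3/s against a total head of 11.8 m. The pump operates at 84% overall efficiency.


Approach: apply hydraulic power then efficiency conversion, P = rho*g*Q*H; P_in = P/eta.
Step 1 — hydraulic power (P = rho*g*Q*H):
  P = 1000 * 9.81 * 0.0433 * 11.8 = 5012.3 W
Step 2 — input power: P_in = P/eta = 5012.3 / 0.84 = 5970 W
Therefore the shaft input power required = 5970 W.


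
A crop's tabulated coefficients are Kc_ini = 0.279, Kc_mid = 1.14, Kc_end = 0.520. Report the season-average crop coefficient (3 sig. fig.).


Approach: apply a simple seasonal average, Kc_avg = (Kc_ini + Kc_mid + Kc_end)/3.
Kc_avg = (0.279 + 1.14 + 0.520)/3 = 0.646
Therefore the season-average crop coefficient = 0.646.


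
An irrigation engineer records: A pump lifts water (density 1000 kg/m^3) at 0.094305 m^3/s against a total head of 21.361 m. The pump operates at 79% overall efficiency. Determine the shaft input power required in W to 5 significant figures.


Approach: apply hydraulic power then efficiency conversion, P = rho*g*Q*H; P_in = P/eta.
Step 1 — hydraulic power (P = rho*g*Q*H):
  P = 1000 * 9.81 * 0.094305 * 21.361 = 19761.75 W
Step 2 — input power: P_in = P/eta = 19761.75 / 0.79 = 25015 W
Therefore the shaft input power required = 25015 W.


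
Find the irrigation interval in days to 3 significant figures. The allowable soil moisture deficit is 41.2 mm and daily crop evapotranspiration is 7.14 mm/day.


Approach: apply the irrigation interval relation, interval = SMD / ETc.
interval = 41.2 / 7.14 = 5.77 days
Therefore the irrigation interval = 5.77 days.


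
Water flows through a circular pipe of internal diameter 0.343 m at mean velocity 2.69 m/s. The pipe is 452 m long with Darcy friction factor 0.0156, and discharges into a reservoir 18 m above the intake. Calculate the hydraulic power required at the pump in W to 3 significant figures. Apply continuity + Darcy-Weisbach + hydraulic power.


Approach: apply continuity + Darcy-Weisbach + hydraulic power, Q = A*v; hf = f*(L/D)*(v^2/(2g)); H = static + hf; P = rho*g*Q*H.
Step 1 — flow rate (continuity, Q = A*v):
  A = pi*(0.343/2)^2 = 0.092401 m^2
  Q = 0.092401 * 2.69 = 0.24856 m^3/s
Step 2 — friction head loss (Darcy-Weisbach):
  hf = 0.0156 * (452/0.343) * (2.69^2 / (2*9.81))
  hf = 7.5818 m
Step 3 — total head: H = 18 + 7.5818 = 25.582 m
Step 4 — hydraulic power (P = rho*g*Q*H):
  P = 1000 * 9.81 * 0.24856 * 25.582 = 62400 W
Therefore the hydraulic power required at the pump = 62400 W.


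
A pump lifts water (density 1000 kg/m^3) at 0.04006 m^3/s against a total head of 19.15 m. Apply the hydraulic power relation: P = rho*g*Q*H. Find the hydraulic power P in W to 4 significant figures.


P = 1000 * 9.81 * 0.04006 * 19.15 = 7526 W
Therefore the hydraulic power P = 7526 W.


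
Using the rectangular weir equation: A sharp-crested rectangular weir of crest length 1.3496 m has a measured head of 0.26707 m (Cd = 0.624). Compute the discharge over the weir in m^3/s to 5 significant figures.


Approach: apply the rectangular weir equation, Q = (2/3)*Cd*L*sqrt(2g)*H^1.5.
Q = (2/3)*0.624*1.3496*sqrt(2*9.81)*0.26707^1.5 = 0.34323 m^3/s
Therefore the discharge over the weir = 0.34323 m^3/s.


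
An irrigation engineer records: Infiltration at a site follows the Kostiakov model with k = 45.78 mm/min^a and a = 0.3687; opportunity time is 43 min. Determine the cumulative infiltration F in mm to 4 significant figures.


Approach: apply the Kostiakov infiltration equation, F = k*t^a.
F = 45.78 * 43^0.3687 = 183.2 mm
Therefore the cumulative infiltration F = 183.2 mm.


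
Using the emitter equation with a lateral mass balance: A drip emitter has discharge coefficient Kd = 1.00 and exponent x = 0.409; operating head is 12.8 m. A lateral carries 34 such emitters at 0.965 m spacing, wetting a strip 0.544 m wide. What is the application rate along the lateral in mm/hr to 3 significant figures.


Approach: apply the emitter equation with a lateral mass balance, q = Kd*h^x; Q = n*q; rate = Q/(n*spacing*width).
Step 1 — single emitter flow (q = Kd*h^x):
  q = 1.00 * 12.8^0.409 = 2.8369 L/hr
Step 2 — total lateral flow: Q = 34 * 2.8369 = 96.456 L/hr
Step 3 — wetted area: A = 34 * 0.965 * 0.544 = 17.849 m^2
Step 4 — application rate: Q/A = 96.456/17.849 = 5.40 mm/hr
Therefore the application rate along the lateral = 5.40 mm/hr.


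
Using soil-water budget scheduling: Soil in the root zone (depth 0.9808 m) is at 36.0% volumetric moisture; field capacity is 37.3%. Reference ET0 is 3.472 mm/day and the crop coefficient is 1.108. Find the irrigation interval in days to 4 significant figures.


Approach: apply soil-water budget scheduling, SMD = (FC-theta)/100*depth*1000; ETc = ET0*Kc; interval = SMD/ETc.
Step 1 — soil moisture deficit:
  SMD = (37.3 - 36.0)/100 * 0.9808 * 1000 = 12.7504 mm
Step 2 — daily crop ET (ETc = ET0*Kc):
  ETc = 3.472 * 1.108 = 3.84698 mm/day
Step 3 — irrigation interval (SMD/ETc):
  interval = 12.7504 / 3.84698 = 3.314 days
Therefore the irrigation interval = 3.314 days.


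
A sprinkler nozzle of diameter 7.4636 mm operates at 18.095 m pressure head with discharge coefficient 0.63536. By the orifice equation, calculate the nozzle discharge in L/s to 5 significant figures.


Approach: apply the orifice equation, Q = Cd*A*sqrt(2*g*h), A = pi*(d/2)^2.
A = pi*(7.4636e-3/2)^2 = 4.375086e-05 m^2
Q = 0.63536 * 4.375086e-05 * sqrt(2*9.81*18.095) * 1000 = 0.52376 L/s
Therefore the nozzle discharge = 0.52376 L/s.


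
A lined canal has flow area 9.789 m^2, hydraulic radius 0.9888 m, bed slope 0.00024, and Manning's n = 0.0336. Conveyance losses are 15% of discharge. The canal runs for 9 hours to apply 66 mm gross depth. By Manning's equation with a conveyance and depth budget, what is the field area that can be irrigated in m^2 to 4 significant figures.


Approach: apply Manning's equation with a conveyance and depth budget, Q = (1/n)*A*R^(2/3)*S^(1/2); Q_field = Q*(1-loss); Area = Q_field*t/(d/1000).
Step 1 — canal discharge (Manning's equation):
  Q = (1/0.0336) * 9.789 * 0.9888^(2/3) * 0.00024^(1/2) = 4.47965 m^3/s
Step 2 — delivered flow: Q_field = 4.47965*(1 - 15/100) = 3.80770 m^3/s
Step 3 — volume delivered: V = 3.80770 * 9*3600 = 123369 m^3
Step 4 — area served: A = V / (depth/1000) = 123369 / 0.066 = 1869000 m^2
Therefore the field area that can be irrigated = 1869000 m^2.


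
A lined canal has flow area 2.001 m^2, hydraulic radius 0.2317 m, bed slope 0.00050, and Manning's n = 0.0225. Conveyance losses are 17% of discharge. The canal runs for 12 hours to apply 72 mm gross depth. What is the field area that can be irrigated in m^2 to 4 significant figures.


Approach: apply Manning's equation with a conveyance and depth budget, Q = (1/n)*A*R^(2/3)*S^(1/2); Q_field = Q*(1-loss); Area = Q_field*t/(d/1000).
Step 1 — canal discharge (Manning's equation):
  Q = (1/0.0225) * 2.001 * 0.2317^(2/3) * 0.00050^(1/2) = 0.750182 m^3/s
Step 2 — delivered flow: Q_field = 0.750182*(1 - 17/100) = 0.622651 m^3/s
Step 3 — volume delivered: V = 0.622651 * 12*3600 = 26898.5 m^3
Step 4 — area served: A = V / (depth/1000) = 26898.5 / 0.072 = 373600 m^2
Therefore the field area that can be irrigated = 373600 m^2.


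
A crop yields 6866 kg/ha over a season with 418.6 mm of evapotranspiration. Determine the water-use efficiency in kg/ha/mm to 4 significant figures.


Approach: apply the water-use efficiency ratio, WUE = yield/ET.
WUE = 6866 / 418.6 = 16.40 kg/ha/mm
Therefore the water-use efficiency = 16.40 kg/ha/mm.


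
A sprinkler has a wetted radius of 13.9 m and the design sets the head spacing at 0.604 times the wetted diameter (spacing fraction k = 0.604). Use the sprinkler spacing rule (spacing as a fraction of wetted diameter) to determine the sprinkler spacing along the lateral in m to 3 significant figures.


Approach: apply the sprinkler spacing rule (spacing as a fraction of wetted diameter), S = k*(2*R).
S = 0.604 * (2 * 13.9) = 16.8 m
Therefore the sprinkler spacing along the lateral = 16.8 m.


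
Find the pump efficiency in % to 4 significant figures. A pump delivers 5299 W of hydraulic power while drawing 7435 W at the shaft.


Approach: apply the efficiency ratio, eta = (P_out/P_in)*100.
eta = (5299 / 7435) * 100 = 71.27 %
Therefore the pump efficiency = 71.27 %.


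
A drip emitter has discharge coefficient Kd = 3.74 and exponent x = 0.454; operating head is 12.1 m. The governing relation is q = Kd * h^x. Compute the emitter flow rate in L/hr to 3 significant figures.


q = 3.74 * 12.1^0.454 = 11.6 L/hr
Therefore the emitter flow rate = 11.6 L/hr.


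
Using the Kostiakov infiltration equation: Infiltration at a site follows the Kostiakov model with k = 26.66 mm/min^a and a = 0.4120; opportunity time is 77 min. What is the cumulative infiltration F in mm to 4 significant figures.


Approach: apply the Kostiakov infiltration equation, F = k*t^a.
F = 26.66 * 77^0.4120 = 159.6 mm
Therefore the cumulative infiltration F = 159.6 mm.


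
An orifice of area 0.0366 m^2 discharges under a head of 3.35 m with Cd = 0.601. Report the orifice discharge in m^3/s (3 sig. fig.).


Approach: apply the orifice equation, Q = Cd*A*sqrt(2*g*h).
Q = 0.601 * 0.0366 * sqrt(2*9.81*3.35) = 0.178 m^3/s
Therefore the orifice discharge = 0.178 m^3/s.


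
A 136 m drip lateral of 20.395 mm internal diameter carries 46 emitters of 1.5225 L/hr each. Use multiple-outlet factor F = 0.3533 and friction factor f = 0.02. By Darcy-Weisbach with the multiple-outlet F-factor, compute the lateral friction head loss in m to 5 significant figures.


Approach: apply Darcy-Weisbach with the multiple-outlet F-factor, Q = n*q/(3600*1000) m^3/s; v = Q/A; hf = F*f*(L/D)*(v^2/(2g)).
Q = 46*1.5225/(3600*1000) = 1.945417e-05 m^3/s
A = pi*(20.395e-3/2)^2 = 3.266911e-04 m^2, so v = Q/A = 0.05954912 m/s
hf = 0.3533*0.02*(136/0.020395)*(0.05954912^2/(2*9.81)) = 0.0085161 m
Therefore the lateral friction head loss = 0.0085161 m.


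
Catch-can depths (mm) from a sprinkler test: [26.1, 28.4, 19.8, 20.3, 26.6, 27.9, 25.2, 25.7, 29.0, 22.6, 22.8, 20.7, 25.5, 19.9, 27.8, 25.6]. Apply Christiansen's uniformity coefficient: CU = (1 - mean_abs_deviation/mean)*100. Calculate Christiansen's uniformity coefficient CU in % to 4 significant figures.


mean = 24.6187 mm
mean |d_i - mean| = 2.70156 mm
CU = (1 - 2.70156/24.6187)*100 = 89.03 %
Therefore Christiansen's uniformity coefficient CU = 89.03 %.


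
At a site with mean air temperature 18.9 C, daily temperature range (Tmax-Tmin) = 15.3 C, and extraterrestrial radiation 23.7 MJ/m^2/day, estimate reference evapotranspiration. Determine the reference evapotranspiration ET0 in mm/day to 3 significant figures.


Approach: apply the Hargreaves-Samani method, ET0 = 0.0023*(Tmean+17.8)*sqrt(Tmax-Tmin)*0.408*Ra.
ET0 = 0.0023*(18.9+17.8)*sqrt(15.3)*0.408*23.7 = 3.19 mm/day
Therefore the reference evapotranspiration ET0 = 3.19 mm/day.


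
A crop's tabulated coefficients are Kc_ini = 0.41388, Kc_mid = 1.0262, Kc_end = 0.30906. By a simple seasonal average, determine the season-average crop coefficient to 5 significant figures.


Approach: apply a simple seasonal average, Kc_avg = (Kc_ini + Kc_mid + Kc_end)/3.
Kc_avg = (0.41388 + 1.0262 + 0.30906)/3 = 0.58305
Therefore the season-average crop coefficient = 0.58305.


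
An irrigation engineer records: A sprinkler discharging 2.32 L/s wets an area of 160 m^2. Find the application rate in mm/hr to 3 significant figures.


Approach: apply the application rate relation, rate = (Q/A)*3600.
rate = (2.32 / 160) * 3600 = 52.2 mm/hr
Therefore the application rate = 52.2 mm/hr.


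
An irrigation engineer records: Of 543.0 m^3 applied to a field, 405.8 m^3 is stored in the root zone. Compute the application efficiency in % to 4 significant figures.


Approach: apply the application efficiency ratio, Ea = (stored/applied)*100.
Ea = (405.8/543.0)*100 = 74.73 %
Therefore the application efficiency = 74.73 %.


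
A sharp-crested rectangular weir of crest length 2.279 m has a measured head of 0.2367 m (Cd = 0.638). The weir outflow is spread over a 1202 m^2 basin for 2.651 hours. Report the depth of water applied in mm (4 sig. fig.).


Approach: apply the rectangular weir equation with a volume-to-depth conversion, Q = (2/3)*Cd*L*sqrt(2g)*H^1.5; d = Q*t/A * 1000.
Step 1 — weir discharge:
  Q = (2/3)*0.638*2.279*sqrt(2*9.81)*0.2367^1.5 = 0.494448 m^3/s
Step 2 — volume: V = 0.494448 * 2.651*3600 = 4718.81 m^3
Step 3 — depth: d = V/A * 1000 = 4718.81/1202 * 1000 = 3926 mm
Therefore the depth of water applied = 3926 mm.


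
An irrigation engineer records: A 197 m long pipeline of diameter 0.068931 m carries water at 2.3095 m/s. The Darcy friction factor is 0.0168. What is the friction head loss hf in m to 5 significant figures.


Approach: apply the Darcy-Weisbach equation, hf = f*(L/D)*(v^2/(2g)).
hf = 0.0168 * (197/0.068931) * (2.3095^2 / (2*9.81))
hf = 13.053 m
Therefore the friction head loss hf = 13.053 m.


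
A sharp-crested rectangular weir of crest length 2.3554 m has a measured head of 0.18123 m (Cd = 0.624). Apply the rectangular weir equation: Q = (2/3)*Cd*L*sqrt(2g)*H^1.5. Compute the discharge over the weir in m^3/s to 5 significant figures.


Q = (2/3)*0.624*2.3554*sqrt(2*9.81)*0.18123^1.5 = 0.33485 m^3/s
Therefore the discharge over the weir = 0.33485 m^3/s.


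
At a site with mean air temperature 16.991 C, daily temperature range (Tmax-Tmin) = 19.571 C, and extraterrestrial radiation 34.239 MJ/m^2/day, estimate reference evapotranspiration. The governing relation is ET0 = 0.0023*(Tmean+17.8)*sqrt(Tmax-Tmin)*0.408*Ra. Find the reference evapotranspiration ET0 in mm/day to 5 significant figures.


ET0 = 0.0023*(16.991+17.8)*sqrt(19.571)*0.408*34.239 = 4.9452 mm/day
Therefore the reference evapotranspiration ET0 = 4.9452 mm/day.


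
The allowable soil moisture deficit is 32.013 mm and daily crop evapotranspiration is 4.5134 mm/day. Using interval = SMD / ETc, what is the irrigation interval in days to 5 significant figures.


interval = 32.013 / 4.5134 = 7.0929 days
Therefore the irrigation interval = 7.0929 days.


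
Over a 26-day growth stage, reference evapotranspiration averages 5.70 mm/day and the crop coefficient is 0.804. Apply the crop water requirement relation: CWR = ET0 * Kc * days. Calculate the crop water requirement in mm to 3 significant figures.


CWR = 5.70 * 0.804 * 26 = 119 mm
Therefore the crop water requirement = 119 mm.


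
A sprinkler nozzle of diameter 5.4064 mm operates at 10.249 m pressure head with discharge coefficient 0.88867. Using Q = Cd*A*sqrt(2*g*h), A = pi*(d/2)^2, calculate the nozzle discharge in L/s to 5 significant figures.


A = pi*(5.4064e-3/2)^2 = 2.295653e-05 m^2
Q = 0.88867 * 2.295653e-05 * sqrt(2*9.81*10.249) * 1000 = 0.28929 L/s
Therefore the nozzle discharge = 0.28929 L/s.


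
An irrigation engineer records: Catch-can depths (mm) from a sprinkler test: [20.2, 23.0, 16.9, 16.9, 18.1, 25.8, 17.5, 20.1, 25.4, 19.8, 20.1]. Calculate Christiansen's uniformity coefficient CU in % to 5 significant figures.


Approach: apply Christiansen's uniformity coefficient, CU = (1 - mean_abs_deviation/mean)*100.
mean = 20.34545 mm
mean |d_i - mean| = 2.393388 mm
CU = (1 - 2.393388/20.34545)*100 = 88.236 %
Therefore Christiansen's uniformity coefficient CU = 88.236 %.


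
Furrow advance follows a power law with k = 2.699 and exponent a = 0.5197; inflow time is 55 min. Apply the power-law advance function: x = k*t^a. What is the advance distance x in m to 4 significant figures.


x = 2.699 * 55^0.5197 = 21.66 m
Therefore the advance distance x = 21.66 m.


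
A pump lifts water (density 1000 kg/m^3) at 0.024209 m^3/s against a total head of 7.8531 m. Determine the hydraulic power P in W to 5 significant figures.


Approach: apply the hydraulic power relation, P = rho*g*Q*H.
P = 1000 * 9.81 * 0.024209 * 7.8531 = 1865.0 W
Therefore the hydraulic power P = 1865.0 W.


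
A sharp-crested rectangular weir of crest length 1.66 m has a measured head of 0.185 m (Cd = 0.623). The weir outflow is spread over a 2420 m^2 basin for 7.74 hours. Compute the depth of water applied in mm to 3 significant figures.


Approach: apply the rectangular weir equation with a volume-to-depth conversion, Q = (2/3)*Cd*L*sqrt(2g)*H^1.5; d = Q*t/A * 1000.
Step 1 — weir discharge:
  Q = (2/3)*0.623*1.66*sqrt(2*9.81)*0.185^1.5 = 0.24300 m^3/s
Step 2 — volume: V = 0.24300 * 7.74*3600 = 6771.0 m^3
Step 3 — depth: d = V/A * 1000 = 6771.0/2420 * 1000 = 2800 mm
Therefore the depth of water applied = 2800 mm.


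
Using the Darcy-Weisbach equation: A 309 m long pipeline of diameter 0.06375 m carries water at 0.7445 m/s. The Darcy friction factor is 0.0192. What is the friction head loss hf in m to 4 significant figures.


Approach: apply the Darcy-Weisbach equation, hf = f*(L/D)*(v^2/(2g)).
hf = 0.0192 * (309/0.06375) * (0.7445^2 / (2*9.81))
hf = 2.629 m
Therefore the friction head loss hf = 2.629 m.


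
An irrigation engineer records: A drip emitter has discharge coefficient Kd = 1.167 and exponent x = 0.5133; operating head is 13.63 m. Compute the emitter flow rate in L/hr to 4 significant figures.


Approach: apply the emitter characteristic equation, q = Kd * h^x.
q = 1.167 * 13.63^0.5133 = 4.461 L/hr
Therefore the emitter flow rate = 4.461 L/hr.


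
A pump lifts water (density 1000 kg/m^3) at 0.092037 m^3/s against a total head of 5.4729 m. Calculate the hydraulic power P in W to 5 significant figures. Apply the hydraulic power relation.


Approach: apply the hydraulic power relation, P = rho*g*Q*H.
P = 1000 * 9.81 * 0.092037 * 5.4729 = 4941.4 W
Therefore the hydraulic power P = 4941.4 W.


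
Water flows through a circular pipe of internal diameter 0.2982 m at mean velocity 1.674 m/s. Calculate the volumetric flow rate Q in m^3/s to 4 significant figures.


Approach: apply the continuity equation for pipe flow, Q = A * v with A = pi*(D/2)^2.
A = pi*(0.2982/2)^2 = 0.0698401 m^2
Q = 0.0698401 * 1.674 = 0.1169 m^3/s
Therefore the volumetric flow rate Q = 0.1169 m^3/s.


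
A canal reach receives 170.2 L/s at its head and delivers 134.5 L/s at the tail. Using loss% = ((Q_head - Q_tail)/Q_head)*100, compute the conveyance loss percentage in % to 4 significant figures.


loss = ((170.2 - 134.5)/170.2)*100 = 20.98 %
Therefore the conveyance loss percentage = 20.98 %.


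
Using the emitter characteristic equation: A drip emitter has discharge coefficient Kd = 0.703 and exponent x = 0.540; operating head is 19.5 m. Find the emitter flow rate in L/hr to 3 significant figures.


Approach: apply the emitter characteristic equation, q = Kd * h^x.
q = 0.703 * 19.5^0.540 = 3.50 L/hr
Therefore the emitter flow rate = 3.50 L/hr.


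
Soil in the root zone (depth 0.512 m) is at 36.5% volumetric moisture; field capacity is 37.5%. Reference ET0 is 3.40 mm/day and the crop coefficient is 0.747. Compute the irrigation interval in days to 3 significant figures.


Approach: apply soil-water budget scheduling, SMD = (FC-theta)/100*depth*1000; ETc = ET0*Kc; interval = SMD/ETc.
Step 1 — soil moisture deficit:
  SMD = (37.5 - 36.5)/100 * 0.512 * 1000 = 5.1200 mm
Step 2 — daily crop ET (ETc = ET0*Kc):
  ETc = 3.40 * 0.747 = 2.5398 mm/day
Step 3 — irrigation interval (SMD/ETc):
  interval = 5.1200 / 2.5398 = 2.02 days
Therefore the irrigation interval = 2.02 days.


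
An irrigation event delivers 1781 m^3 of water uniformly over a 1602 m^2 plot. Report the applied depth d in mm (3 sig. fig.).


Approach: apply depth from volume over area, d = (V/A)*1000.
d = (1781 / 1602) * 1000 = 1110 mm
Therefore the applied depth d = 1110 mm.


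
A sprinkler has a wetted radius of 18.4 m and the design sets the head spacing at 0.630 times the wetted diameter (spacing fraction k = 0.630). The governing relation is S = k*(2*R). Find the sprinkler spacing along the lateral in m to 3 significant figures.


S = 0.630 * (2 * 18.4) = 23.2 m
Therefore the sprinkler spacing along the lateral = 23.2 m.


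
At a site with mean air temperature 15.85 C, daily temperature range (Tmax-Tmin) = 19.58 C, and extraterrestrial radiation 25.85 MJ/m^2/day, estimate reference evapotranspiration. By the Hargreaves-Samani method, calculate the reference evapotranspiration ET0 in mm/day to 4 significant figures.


Approach: apply the Hargreaves-Samani method, ET0 = 0.0023*(Tmean+17.8)*sqrt(Tmax-Tmin)*0.408*Ra.
ET0 = 0.0023*(15.85+17.8)*sqrt(19.58)*0.408*25.85 = 3.612 mm/day
Therefore the reference evapotranspiration ET0 = 3.612 mm/day.


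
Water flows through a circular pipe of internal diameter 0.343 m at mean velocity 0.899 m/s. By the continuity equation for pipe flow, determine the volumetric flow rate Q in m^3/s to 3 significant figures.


Approach: apply the continuity equation for pipe flow, Q = A * v with A = pi*(D/2)^2.
A = pi*(0.343/2)^2 = 0.092401 m^2
Q = 0.092401 * 0.899 = 0.0831 m^3/s
Therefore the volumetric flow rate Q = 0.0831 m^3/s.


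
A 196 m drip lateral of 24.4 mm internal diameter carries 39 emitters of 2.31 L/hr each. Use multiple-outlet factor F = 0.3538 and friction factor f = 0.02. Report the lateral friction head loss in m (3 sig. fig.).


Approach: apply Darcy-Weisbach with the multiple-outlet F-factor, Q = n*q/(3600*1000) m^3/s; v = Q/A; hf = F*f*(L/D)*(v^2/(2g)).
Q = 39*2.31/(3600*1000) = 2.5025e-05 m^3/s
A = pi*(24.4e-3/2)^2 = 4.6759e-04 m^2, so v = Q/A = 0.053519 m/s
hf = 0.3538*0.02*(196/0.0244)*(0.053519^2/(2*9.81)) = 0.00830 m
Therefore the lateral friction head loss = 0.00830 m.


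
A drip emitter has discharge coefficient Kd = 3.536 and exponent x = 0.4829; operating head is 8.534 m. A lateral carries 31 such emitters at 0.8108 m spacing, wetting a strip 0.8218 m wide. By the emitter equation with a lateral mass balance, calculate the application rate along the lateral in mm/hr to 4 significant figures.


Approach: apply the emitter equation with a lateral mass balance, q = Kd*h^x; Q = n*q; rate = Q/(n*spacing*width).
Step 1 — single emitter flow (q = Kd*h^x):
  q = 3.536 * 8.534^0.4829 = 9.95786 L/hr
Step 2 — total lateral flow: Q = 31 * 9.95786 = 308.694 L/hr
Step 3 — wetted area: A = 31 * 0.8108 * 0.8218 = 20.6558 m^2
Step 4 — application rate: Q/A = 308.694/20.6558 = 14.94 mm/hr
Therefore the application rate along the lateral = 14.94 mm/hr.
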